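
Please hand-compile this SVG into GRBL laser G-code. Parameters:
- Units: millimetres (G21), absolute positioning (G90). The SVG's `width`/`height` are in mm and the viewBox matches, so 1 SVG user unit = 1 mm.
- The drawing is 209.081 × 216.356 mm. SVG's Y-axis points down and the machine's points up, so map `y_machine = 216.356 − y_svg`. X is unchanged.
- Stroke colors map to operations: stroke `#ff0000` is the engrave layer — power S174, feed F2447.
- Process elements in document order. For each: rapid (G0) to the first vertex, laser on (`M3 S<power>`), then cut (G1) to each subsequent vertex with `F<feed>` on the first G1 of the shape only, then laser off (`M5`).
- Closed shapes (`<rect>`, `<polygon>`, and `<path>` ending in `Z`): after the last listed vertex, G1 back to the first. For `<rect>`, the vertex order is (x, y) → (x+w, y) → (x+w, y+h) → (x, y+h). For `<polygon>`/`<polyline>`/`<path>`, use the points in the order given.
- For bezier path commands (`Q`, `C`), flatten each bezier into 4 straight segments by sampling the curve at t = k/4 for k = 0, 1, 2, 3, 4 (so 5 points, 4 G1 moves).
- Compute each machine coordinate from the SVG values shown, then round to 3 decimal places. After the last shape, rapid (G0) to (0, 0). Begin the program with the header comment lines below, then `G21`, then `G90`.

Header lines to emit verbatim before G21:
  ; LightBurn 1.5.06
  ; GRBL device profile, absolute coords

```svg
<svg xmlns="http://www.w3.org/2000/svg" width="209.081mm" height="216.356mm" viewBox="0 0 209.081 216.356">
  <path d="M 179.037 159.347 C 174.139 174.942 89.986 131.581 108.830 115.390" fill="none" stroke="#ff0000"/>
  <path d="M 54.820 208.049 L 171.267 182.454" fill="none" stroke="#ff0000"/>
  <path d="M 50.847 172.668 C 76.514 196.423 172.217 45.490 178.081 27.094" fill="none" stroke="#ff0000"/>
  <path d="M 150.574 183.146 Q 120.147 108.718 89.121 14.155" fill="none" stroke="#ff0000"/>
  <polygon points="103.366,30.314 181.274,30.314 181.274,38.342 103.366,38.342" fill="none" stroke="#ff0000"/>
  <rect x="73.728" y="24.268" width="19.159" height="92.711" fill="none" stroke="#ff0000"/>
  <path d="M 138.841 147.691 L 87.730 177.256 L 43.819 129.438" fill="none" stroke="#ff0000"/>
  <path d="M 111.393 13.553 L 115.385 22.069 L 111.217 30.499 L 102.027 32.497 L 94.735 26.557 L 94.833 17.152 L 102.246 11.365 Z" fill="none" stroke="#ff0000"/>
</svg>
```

; LightBurn 1.5.06
; GRBL device profile, absolute coords
G21
G90
G0 X179.037 Y57.009
M3 S174
G1 X163.351 Y55.021 F2447
G1 X135.030 Y67.068
G1 X111.161 Y85.074
G1 X108.830 Y100.966
M5
G0 X54.820 Y8.307
M3 S174
G1 X171.267 Y33.902 F2447
M5
G0 X50.847 Y43.688
M3 S174
G1 X80.731 Y53.825 F2447
G1 X121.890 Y100.668
G1 X159.336 Y155.415
G1 X178.081 Y189.262
M5
G0 X150.574 Y33.210
M3 S174
G1 X135.323 Y71.682 F2447
G1 X119.997 Y112.672
G1 X104.597 Y156.178
G1 X89.121 Y202.201
M5
G0 X103.366 Y186.042
M3 S174
G1 X181.274 Y186.042 F2447
G1 X181.274 Y178.014
G1 X103.366 Y178.014
G1 X103.366 Y186.042
M5
G0 X73.728 Y192.088
M3 S174
G1 X92.887 Y192.088 F2447
G1 X92.887 Y99.377
G1 X73.728 Y99.377
G1 X73.728 Y192.088
M5
G0 X138.841 Y68.665
M3 S174
G1 X87.730 Y39.100 F2447
G1 X43.819 Y86.918
M5
G0 X111.393 Y202.803
M3 S174
G1 X115.385 Y194.287 F2447
G1 X111.217 Y185.857
G1 X102.027 Y183.859
G1 X94.735 Y189.799
G1 X94.833 Y199.204
G1 X102.246 Y204.991
G1 X111.393 Y202.803
M5
G0 X0.000 Y0.000

viewBox `0 0 209.081 216.356` with mm width/height → 1 unit = 1 mm. Flip: y_m = 216.356 − y_svg.

**Shape 1** — `<path>` cubic bezier, stroke `#ff0000` → engrave (S174, F2447). Control points (SVG): P0=(179.037,159.347), P1=(174.139,174.942), P2=(89.986,131.581), P3=(108.830,115.390); sampled at t=k/4. Machine vertices: (179.037,57.009) → (163.351,55.021) → (135.030,67.068) → (111.161,85.074) → (108.830,100.966). Open path.

**Shape 2** — `<path>` line segment, stroke `#ff0000` → engrave (S174, F2447). Machine vertices: (54.820,8.307) → (171.267,33.902). Open path.

**Shape 3** — `<path>` cubic bezier, stroke `#ff0000` → engrave (S174, F2447). Control points (SVG): P0=(50.847,172.668), P1=(76.514,196.423), P2=(172.217,45.490), P3=(178.081,27.094); sampled at t=k/4. Machine vertices: (50.847,43.688) → (80.731,53.825) → (121.890,100.668) → (159.336,155.415) → (178.081,189.262). Open path.

**Shape 4** — `<path>` quadratic bezier, stroke `#ff0000` → engrave (S174, F2447). Control points (SVG): P0=(150.574,183.146), P1=(120.147,108.718), P2=(89.121,14.155); sampled at t=k/4. Machine vertices: (150.574,33.210) → (135.323,71.682) → (119.997,112.672) → (104.597,156.178) → (89.121,202.201). Open path.

**Shape 5** — `<polygon>` rectangle, stroke `#ff0000` → engrave (S174, F2447). Machine vertices: (103.366,186.042) → (181.274,186.042) → (181.274,178.014) → (103.366,178.014) → (103.366,186.042). Closed: final G1 returns to the first vertex.

**Shape 6** — `<rect>` rectangle, stroke `#ff0000` → engrave (S174, F2447). Machine vertices: (73.728,192.088) → (92.887,192.088) → (92.887,99.377) → (73.728,99.377) → (73.728,192.088). Closed: final G1 returns to the first vertex.

**Shape 7** — `<path>` open polyline, stroke `#ff0000` → engrave (S174, F2447). Machine vertices: (138.841,68.665) → (87.730,39.100) → (43.819,86.918). Open path.

**Shape 8** — `<path>` regular polygon, stroke `#ff0000` → engrave (S174, F2447). Machine vertices: (111.393,202.803) → (115.385,194.287) → (111.217,185.857) → (102.027,183.859) → (94.735,189.799) → (94.833,199.204) → (102.246,204.991) → (111.393,202.803). Closed: final G1 returns to the first vertex.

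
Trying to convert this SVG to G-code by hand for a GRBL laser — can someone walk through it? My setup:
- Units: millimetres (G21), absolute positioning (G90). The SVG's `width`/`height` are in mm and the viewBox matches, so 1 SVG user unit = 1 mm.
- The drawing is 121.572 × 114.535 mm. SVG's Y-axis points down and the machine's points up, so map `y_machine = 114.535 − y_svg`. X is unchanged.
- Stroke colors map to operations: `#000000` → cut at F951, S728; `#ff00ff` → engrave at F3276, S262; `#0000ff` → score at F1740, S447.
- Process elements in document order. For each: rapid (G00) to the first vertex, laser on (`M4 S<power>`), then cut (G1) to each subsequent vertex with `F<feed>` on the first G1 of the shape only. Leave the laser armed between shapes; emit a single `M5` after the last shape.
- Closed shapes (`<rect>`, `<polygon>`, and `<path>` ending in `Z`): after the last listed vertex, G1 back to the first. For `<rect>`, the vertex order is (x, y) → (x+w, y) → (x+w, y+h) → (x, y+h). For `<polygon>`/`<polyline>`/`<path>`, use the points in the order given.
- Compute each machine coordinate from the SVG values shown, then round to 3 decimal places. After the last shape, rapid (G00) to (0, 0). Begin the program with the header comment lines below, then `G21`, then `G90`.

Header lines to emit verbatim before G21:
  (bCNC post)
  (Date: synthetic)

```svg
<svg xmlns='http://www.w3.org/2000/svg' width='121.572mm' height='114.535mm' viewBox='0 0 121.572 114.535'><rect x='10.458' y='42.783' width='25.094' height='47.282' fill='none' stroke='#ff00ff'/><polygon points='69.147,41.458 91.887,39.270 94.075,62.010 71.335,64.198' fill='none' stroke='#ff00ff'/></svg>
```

1 u = 1 mm; y_m = 114.535 − y.

[1] `<rect>` rectangle, #ff00ff→engrave S262 F3276: (10.458,71.752) → (35.552,71.752) → (35.552,24.470) → (10.458,24.470) → (10.458,71.752) (closed)

[2] `<polygon>` regular polygon, #ff00ff→engrave S262 F3276: (69.147,73.077) → (91.887,75.265) → (94.075,52.525) → (71.335,50.337) → (69.147,73.077) (closed)

(bCNC post)
(Date: synthetic)
G21
G90
G00 X10.458 Y71.752
M4 S262
G1 X35.552 Y71.752 F3276
G1 X35.552 Y24.470
G1 X10.458 Y24.470
G1 X10.458 Y71.752
G00 X69.147 Y73.077
M4 S262
G1 X91.887 Y75.265 F3276
G1 X94.075 Y52.525
G1 X71.335 Y50.337
G1 X69.147 Y73.077
M5
G00 X0.000 Y0.000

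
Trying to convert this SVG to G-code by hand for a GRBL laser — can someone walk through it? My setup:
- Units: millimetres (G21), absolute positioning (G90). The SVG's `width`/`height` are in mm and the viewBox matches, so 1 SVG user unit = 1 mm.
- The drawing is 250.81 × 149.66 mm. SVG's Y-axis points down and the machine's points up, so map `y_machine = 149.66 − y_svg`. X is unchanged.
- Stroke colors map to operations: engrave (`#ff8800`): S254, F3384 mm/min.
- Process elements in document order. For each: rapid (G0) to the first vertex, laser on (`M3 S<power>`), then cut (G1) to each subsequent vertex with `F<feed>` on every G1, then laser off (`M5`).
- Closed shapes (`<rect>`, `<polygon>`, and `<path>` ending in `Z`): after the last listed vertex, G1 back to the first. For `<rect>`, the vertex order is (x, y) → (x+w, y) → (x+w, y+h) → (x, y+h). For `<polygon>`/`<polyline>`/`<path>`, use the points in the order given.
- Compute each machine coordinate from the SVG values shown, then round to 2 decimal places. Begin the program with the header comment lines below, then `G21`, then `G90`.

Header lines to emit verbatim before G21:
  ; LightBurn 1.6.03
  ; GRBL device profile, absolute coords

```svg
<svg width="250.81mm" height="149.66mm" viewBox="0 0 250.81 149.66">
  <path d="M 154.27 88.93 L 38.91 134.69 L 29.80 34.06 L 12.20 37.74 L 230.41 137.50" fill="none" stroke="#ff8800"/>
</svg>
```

viewBox `0 0 250.81 149.66` with mm width/height → 1 unit = 1 mm. Flip: y_m = 149.66 − y_svg.

**Shape 1** — `<path>` open polyline, stroke `#ff8800` → engrave (S254, F3384). Machine vertices: (154.27,60.73) → (38.91,14.97) → (29.80,115.60) → (12.20,111.92) → (230.41,12.16). Open path.

; LightBurn 1.6.03
; GRBL device profile, absolute coords
G21
G90
G0 X154.27 Y60.73
M3 S254
G1 X38.91 Y14.97 F3384
G1 X29.80 Y115.60 F3384
G1 X12.20 Y111.92 F3384
G1 X230.41 Y12.16 F3384
M5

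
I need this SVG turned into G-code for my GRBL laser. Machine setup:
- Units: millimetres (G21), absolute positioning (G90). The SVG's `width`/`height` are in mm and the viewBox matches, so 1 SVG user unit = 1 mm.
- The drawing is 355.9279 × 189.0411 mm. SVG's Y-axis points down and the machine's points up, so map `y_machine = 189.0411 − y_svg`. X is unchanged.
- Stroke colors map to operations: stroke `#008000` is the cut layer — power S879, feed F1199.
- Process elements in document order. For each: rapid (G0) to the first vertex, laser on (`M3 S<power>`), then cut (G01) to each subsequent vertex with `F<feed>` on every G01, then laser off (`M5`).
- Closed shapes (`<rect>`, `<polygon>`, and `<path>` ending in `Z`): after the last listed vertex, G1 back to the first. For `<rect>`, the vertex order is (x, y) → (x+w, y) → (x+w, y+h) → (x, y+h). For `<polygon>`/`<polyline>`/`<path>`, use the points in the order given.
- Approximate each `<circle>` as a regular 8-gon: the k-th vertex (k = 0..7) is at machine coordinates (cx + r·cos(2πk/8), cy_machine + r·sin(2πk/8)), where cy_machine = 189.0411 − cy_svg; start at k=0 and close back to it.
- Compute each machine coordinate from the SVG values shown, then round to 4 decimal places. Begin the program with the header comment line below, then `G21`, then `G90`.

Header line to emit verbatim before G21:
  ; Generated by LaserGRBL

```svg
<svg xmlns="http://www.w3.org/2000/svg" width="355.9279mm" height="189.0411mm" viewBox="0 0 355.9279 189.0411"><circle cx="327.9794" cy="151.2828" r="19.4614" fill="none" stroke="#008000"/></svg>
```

1 u = 1 mm; y_m = 189.0411 − y.

[1] `<circle>` circle, #008000→cut S879 F1199: (347.4408,37.7583) → (341.7407,51.5196) → (327.9794,57.2197) → (314.2181,51.5196) → (308.5180,37.7583) → (314.2181,23.9970) → (327.9794,18.2969) → (341.7407,23.9970) → (347.4408,37.7583) (closed)

; Generated by LaserGRBL
G21
G90
G0 X347.4408 Y37.7583
M3 S879
G01 X341.7407 Y51.5196 F1199
G01 X327.9794 Y57.2197 F1199
G01 X314.2181 Y51.5196 F1199
G01 X308.5180 Y37.7583 F1199
G01 X314.2181 Y23.9970 F1199
G01 X327.9794 Y18.2969 F1199
G01 X341.7407 Y23.9970 F1199
G01 X347.4408 Y37.7583 F1199
M5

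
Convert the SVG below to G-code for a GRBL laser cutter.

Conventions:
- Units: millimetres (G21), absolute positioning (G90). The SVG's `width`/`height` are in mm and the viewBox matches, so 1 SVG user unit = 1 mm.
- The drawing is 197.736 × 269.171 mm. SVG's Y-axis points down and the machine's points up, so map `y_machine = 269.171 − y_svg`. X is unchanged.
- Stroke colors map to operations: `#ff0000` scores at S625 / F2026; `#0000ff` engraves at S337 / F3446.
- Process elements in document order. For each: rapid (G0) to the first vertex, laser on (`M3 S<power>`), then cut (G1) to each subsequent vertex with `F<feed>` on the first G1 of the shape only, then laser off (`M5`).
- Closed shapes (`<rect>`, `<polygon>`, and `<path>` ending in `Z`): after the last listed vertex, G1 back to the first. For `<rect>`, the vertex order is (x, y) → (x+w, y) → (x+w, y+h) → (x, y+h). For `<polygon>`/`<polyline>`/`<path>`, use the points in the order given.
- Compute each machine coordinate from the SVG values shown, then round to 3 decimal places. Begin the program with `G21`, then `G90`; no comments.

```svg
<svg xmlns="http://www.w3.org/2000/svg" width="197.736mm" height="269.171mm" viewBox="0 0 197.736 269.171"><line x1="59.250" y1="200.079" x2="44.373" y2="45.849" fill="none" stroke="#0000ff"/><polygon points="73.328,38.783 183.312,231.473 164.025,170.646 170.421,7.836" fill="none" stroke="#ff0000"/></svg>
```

G21
G90
G0 X59.250 Y69.092
M3 S337
G1 X44.373 Y223.322 F3446
M5
G0 X73.328 Y230.388
M3 S625
G1 X183.312 Y37.698 F2026
G1 X164.025 Y98.525
G1 X170.421 Y261.335
G1 X73.328 Y230.388
M5

Since the viewBox matches the mm dimensions, user units are millimetres directly. The only transform is the Y-flip y_m = 269.171 − y_svg.

Shape 1 is a line segment drawn with `<line>`. Its stroke #0000ff means engrave at S337, F3446. After flipping Y the toolpath is (59.250,69.092) → (44.373,223.322).

Shape 2 is a closed polygon drawn with `<polygon>`. Its stroke #ff0000 means score at S625, F2026. After flipping Y the toolpath is (73.328,230.388) → (183.312,37.698) → (164.025,98.525) → (170.421,261.335) → (73.328,230.388), returning to the start.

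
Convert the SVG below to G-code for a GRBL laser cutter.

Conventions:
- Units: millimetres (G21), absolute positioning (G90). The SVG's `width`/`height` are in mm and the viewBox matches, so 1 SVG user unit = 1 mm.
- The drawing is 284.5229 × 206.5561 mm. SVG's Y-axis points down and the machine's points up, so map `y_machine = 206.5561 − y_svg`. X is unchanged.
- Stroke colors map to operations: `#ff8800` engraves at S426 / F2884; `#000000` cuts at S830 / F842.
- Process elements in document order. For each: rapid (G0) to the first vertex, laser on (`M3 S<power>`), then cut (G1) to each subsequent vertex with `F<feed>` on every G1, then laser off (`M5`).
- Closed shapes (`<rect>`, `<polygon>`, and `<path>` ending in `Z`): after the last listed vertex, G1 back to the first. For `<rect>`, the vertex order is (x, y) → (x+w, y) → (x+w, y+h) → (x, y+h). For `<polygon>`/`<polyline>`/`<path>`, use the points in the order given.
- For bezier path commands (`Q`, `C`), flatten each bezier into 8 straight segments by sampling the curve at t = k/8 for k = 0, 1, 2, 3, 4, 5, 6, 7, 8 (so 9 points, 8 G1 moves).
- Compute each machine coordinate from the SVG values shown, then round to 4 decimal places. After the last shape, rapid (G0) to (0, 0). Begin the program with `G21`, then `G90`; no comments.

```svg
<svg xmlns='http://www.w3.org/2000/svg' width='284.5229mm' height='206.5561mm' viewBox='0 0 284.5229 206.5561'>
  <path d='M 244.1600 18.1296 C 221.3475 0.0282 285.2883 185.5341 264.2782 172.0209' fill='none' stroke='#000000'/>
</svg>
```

G21
G90
G0 X244.1600 Y188.4265
M3 S830
G1 X239.3365 Y186.4568 F842
G1 X240.6340 Y170.1172 F842
G1 X246.0403 Y144.1260 F842
G1 X253.5432 Y113.2014 F842
G1 X261.1306 Y82.0618 F842
G1 X266.7904 Y55.4253 F842
G1 X268.5103 Y38.0104 F842
G1 X264.2782 Y34.5352 F842
M5
G0 X0.0000 Y0.0000

Since the viewBox matches the mm dimensions, user units are millimetres directly. The only transform is the Y-flip y_m = 206.5561 − y_svg.

Shape 1 is a cubic bezier drawn with `<path>`. Its stroke #000000 means cut at S830, F842. After flipping Y the toolpath is (244.1600,188.4265) → (239.3365,186.4568) → (240.6340,170.1172) → (246.0403,144.1260) → (253.5432,113.2014) → (261.1306,82.0618) → (266.7904,55.4253) → (268.5103,38.0104) → (264.2782,34.5352).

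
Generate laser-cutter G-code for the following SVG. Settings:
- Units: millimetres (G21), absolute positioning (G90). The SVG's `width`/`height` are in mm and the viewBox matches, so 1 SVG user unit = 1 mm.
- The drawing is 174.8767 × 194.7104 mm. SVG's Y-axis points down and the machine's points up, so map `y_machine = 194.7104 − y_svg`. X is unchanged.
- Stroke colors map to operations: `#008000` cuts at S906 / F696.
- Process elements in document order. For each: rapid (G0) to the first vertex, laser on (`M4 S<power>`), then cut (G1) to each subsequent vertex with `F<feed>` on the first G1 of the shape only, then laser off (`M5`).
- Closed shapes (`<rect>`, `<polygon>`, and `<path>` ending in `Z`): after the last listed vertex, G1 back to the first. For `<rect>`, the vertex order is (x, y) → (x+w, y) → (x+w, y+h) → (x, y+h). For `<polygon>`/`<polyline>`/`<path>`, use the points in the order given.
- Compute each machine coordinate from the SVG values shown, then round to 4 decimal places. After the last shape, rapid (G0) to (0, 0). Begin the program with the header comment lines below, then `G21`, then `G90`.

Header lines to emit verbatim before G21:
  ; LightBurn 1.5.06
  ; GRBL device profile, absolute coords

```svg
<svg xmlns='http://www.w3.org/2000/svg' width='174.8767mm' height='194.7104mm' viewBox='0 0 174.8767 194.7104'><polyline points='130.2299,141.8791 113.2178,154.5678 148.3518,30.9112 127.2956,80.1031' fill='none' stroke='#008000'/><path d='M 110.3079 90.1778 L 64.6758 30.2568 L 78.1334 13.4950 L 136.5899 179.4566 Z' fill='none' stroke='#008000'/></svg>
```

viewBox `0 0 174.8767 194.7104` with mm width/height → 1 unit = 1 mm. Flip: y_m = 194.7104 − y_svg.

**Shape 1** — `<polyline>` open polyline, stroke `#008000` → cut (S906, F696). Machine vertices: (130.2299,52.8313) → (113.2178,40.1426) → (148.3518,163.7992) → (127.2956,114.6073). Open path.

**Shape 2** — `<path>` closed polygon, stroke `#008000` → cut (S906, F696). Machine vertices: (110.3079,104.5326) → (64.6758,164.4536) → (78.1334,181.2154) → (136.5899,15.2538) → (110.3079,104.5326). Closed: final G1 returns to the first vertex.

; LightBurn 1.5.06
; GRBL device profile, absolute coords
G21
G90
G0 X130.2299 Y52.8313
M4 S906
G1 X113.2178 Y40.1426 F696
G1 X148.3518 Y163.7992
G1 X127.2956 Y114.6073
M5
G0 X110.3079 Y104.5326
M4 S906
G1 X64.6758 Y164.4536 F696
G1 X78.1334 Y181.2154
G1 X136.5899 Y15.2538
G1 X110.3079 Y104.5326
M5
G0 X0.0000 Y0.0000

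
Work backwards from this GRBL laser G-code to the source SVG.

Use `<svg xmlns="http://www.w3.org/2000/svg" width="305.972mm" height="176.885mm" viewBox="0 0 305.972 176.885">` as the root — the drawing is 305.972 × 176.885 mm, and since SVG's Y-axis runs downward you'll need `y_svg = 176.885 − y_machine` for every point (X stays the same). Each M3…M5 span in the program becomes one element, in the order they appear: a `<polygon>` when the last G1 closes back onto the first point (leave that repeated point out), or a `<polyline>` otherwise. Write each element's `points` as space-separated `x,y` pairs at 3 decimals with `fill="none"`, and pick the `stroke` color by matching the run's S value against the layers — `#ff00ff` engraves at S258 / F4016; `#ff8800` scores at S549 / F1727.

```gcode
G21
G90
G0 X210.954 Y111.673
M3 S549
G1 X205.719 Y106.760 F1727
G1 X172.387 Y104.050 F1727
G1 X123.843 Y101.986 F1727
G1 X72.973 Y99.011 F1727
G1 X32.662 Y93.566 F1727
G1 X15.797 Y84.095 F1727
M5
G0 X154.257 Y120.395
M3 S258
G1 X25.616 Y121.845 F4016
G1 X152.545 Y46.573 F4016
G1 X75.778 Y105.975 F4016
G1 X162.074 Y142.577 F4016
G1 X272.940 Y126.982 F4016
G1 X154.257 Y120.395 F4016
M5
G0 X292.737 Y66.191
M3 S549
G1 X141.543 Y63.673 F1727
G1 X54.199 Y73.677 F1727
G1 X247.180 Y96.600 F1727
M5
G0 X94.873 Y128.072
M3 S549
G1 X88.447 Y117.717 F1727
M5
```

Each laser-on run becomes one SVG element. Flip Y back into SVG space with y_svg = 176.885 − y_machine.

Run 1: the run's S549 means `#ff8800` (score). The run is open, so emit a `<polyline>` with points (Y-flipped): 210.954,65.212 205.719,70.125 172.387,72.835 123.843,74.899 72.973,77.874 32.662,83.319 15.797,92.790.

Run 2: the run's S258 means `#ff00ff` (engrave). The run returns to its start, so emit a `<polygon>` with points (Y-flipped): 154.257,56.490 25.616,55.040 152.545,130.312 75.778,70.910 162.074,34.308 272.940,49.903.

Run 3: power S549 maps to stroke `#ff8800` (score). The run is open, so emit a `<polyline>` with points (Y-flipped): 292.737,110.694 141.543,113.212 54.199,103.208 247.180,80.285.

Run 4: power S549 maps to stroke `#ff8800` (score). The run is open, so emit a `<polyline>` with points (Y-flipped): 94.873,48.813 88.447,59.168.

<svg xmlns="http://www.w3.org/2000/svg" width="305.972mm" height="176.885mm" viewBox="0 0 305.972 176.885">
  <polyline points="210.954,65.212 205.719,70.125 172.387,72.835 123.843,74.899 72.973,77.874 32.662,83.319 15.797,92.790" fill="none" stroke="#ff8800"/>
  <polygon points="154.257,56.490 25.616,55.040 152.545,130.312 75.778,70.910 162.074,34.308 272.940,49.903" fill="none" stroke="#ff00ff"/>
  <polyline points="292.737,110.694 141.543,113.212 54.199,103.208 247.180,80.285" fill="none" stroke="#ff8800"/>
  <polyline points="94.873,48.813 88.447,59.168" fill="none" stroke="#ff8800"/>
</svg>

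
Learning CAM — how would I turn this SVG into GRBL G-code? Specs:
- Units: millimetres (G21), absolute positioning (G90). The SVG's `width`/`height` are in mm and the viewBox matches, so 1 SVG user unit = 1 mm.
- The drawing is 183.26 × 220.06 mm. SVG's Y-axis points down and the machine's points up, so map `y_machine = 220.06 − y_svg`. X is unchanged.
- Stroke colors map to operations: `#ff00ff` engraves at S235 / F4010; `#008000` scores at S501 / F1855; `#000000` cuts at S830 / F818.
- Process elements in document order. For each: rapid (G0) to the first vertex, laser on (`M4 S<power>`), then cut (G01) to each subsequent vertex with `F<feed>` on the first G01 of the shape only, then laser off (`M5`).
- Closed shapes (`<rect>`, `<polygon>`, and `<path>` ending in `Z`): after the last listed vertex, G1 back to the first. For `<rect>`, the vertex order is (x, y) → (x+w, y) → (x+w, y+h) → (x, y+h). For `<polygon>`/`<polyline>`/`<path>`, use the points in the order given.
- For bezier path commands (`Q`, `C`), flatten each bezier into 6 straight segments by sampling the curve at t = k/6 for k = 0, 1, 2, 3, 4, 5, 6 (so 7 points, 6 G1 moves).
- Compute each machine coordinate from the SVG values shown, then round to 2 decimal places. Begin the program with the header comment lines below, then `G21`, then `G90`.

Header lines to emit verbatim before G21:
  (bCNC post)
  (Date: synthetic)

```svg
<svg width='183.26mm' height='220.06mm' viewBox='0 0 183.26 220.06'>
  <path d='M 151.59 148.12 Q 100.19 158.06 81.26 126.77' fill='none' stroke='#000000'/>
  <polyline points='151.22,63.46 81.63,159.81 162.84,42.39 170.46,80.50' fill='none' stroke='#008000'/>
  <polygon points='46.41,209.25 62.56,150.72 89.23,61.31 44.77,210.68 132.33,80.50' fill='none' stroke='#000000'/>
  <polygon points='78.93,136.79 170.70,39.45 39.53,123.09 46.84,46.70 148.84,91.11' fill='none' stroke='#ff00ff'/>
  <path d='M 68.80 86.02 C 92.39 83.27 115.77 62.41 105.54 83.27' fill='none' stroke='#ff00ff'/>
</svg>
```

viewBox `0 0 183.26 220.06` with mm width/height → 1 unit = 1 mm. Flip: y_m = 220.06 − y_svg.

**Shape 1** — `<path>` quadratic bezier, stroke `#000000` → cut (S830, F818). Control points (SVG): P0=(151.59,148.12), P1=(100.19,158.06), P2=(81.26,126.77); sampled at t=k/6. Machine vertices: (151.59,71.94) → (135.36,69.77) → (120.93,69.89) → (108.31,72.31) → (97.49,77.01) → (88.47,84.01) → (81.26,93.29). Open path.

**Shape 2** — `<polyline>` open polyline, stroke `#008000` → score (S501, F1855). Machine vertices: (151.22,156.60) → (81.63,60.25) → (162.84,177.67) → (170.46,139.56). Open path.

**Shape 3** — `<polygon>` closed polygon, stroke `#000000` → cut (S830, F818). Machine vertices: (46.41,10.81) → (62.56,69.34) → (89.23,158.75) → (44.77,9.38) → (132.33,139.56) → (46.41,10.81). Closed: final G1 returns to the first vertex.

**Shape 4** — `<polygon>` closed polygon, stroke `#ff00ff` → engrave (S235, F4010). Machine vertices: (78.93,83.27) → (170.70,180.61) → (39.53,96.97) → (46.84,173.36) → (148.84,128.95) → (78.93,83.27). Closed: final G1 returns to the first vertex.

**Shape 5** — `<path>` cubic bezier, stroke `#ff00ff` → engrave (S235, F4010). Control points (SVG): P0=(68.80,86.02), P1=(92.39,83.27), P2=(115.77,62.41), P3=(105.54,83.27); sampled at t=k/6. Machine vertices: (68.80,134.04) → (80.42,136.65) → (91.08,140.61) → (99.85,144.27) → (105.80,145.96) → (108.01,144.02) → (105.54,136.79). Open path.

(bCNC post)
(Date: synthetic)
G21
G90
G0 X151.59 Y71.94
M4 S830
G01 X135.36 Y69.77 F818
G01 X120.93 Y69.89
G01 X108.31 Y72.31
G01 X97.49 Y77.01
G01 X88.47 Y84.01
G01 X81.26 Y93.29
M5
G0 X151.22 Y156.60
M4 S501
G01 X81.63 Y60.25 F1855
G01 X162.84 Y177.67
G01 X170.46 Y139.56
M5
G0 X46.41 Y10.81
M4 S830
G01 X62.56 Y69.34 F818
G01 X89.23 Y158.75
G01 X44.77 Y9.38
G01 X132.33 Y139.56
G01 X46.41 Y10.81
M5
G0 X78.93 Y83.27
M4 S235
G01 X170.70 Y180.61 F4010
G01 X39.53 Y96.97
G01 X46.84 Y173.36
G01 X148.84 Y128.95
G01 X78.93 Y83.27
M5
G0 X68.80 Y134.04
M4 S235
G01 X80.42 Y136.65 F4010
G01 X91.08 Y140.61
G01 X99.85 Y144.27
G01 X105.80 Y145.96
G01 X108.01 Y144.02
G01 X105.54 Y136.79
M5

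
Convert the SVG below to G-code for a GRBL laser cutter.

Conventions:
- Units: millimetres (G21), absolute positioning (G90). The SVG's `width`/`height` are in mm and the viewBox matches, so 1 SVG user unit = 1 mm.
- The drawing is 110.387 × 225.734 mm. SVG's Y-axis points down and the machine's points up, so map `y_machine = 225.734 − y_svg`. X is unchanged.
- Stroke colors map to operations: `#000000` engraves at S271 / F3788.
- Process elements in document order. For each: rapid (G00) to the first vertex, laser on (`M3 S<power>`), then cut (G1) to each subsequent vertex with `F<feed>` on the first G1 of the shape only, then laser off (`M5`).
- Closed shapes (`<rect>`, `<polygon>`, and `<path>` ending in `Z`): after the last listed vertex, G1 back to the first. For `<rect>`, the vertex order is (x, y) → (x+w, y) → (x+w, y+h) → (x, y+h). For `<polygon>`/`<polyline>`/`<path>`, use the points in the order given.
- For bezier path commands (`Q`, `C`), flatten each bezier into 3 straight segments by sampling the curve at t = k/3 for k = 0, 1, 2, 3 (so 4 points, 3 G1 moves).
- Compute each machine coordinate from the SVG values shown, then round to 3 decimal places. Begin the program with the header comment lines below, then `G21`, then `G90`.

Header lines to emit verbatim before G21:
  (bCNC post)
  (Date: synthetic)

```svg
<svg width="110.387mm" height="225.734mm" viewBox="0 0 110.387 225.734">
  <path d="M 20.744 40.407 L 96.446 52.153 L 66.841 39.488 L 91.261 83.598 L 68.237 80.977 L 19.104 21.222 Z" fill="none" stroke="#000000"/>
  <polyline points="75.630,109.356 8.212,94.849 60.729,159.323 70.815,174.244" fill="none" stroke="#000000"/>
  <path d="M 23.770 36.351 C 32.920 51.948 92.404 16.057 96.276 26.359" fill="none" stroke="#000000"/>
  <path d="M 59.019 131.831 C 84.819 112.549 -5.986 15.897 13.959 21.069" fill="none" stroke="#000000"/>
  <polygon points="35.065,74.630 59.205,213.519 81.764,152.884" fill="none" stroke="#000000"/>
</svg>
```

(bCNC post)
(Date: synthetic)
G21
G90
G00 X20.744 Y185.327
M3 S271
G1 X96.446 Y173.581 F3788
G1 X66.841 Y186.246
G1 X91.261 Y142.136
G1 X68.237 Y144.757
G1 X19.104 Y204.512
G1 X20.744 Y185.327
M5
G00 X75.630 Y116.378
M3 S271
G1 X8.212 Y130.885 F3788
G1 X60.729 Y66.411
G1 X70.815 Y51.490
M5
G00 X23.770 Y189.383
M3 S271
G1 X45.774 Y187.331 F3788
G1 X77.791 Y197.897
G1 X96.276 Y199.375
M5
G00 X59.019 Y93.903
M3 S271
G1 X54.371 Y132.338 F3788
G1 X22.510 Y182.532
G1 X13.959 Y204.665
M5
G00 X35.065 Y151.104
M3 S271
G1 X59.205 Y12.215 F3788
G1 X81.764 Y72.850
G1 X35.065 Y151.104
M5

viewBox `0 0 110.387 225.734` with mm width/height → 1 unit = 1 mm. Flip: y_m = 225.734 − y_svg.

**Shape 1** — `<path>` closed polygon, stroke `#000000` → engrave (S271, F3788). Machine vertices: (20.744,185.327) → (96.446,173.581) → (66.841,186.246) → (91.261,142.136) → (68.237,144.757) → (19.104,204.512) → (20.744,185.327). Closed: final G1 returns to the first vertex.

**Shape 2** — `<polyline>` open polyline, stroke `#000000` → engrave (S271, F3788). Machine vertices: (75.630,116.378) → (8.212,130.885) → (60.729,66.411) → (70.815,51.490). Open path.

**Shape 3** — `<path>` cubic bezier, stroke `#000000` → engrave (S271, F3788). Control points (SVG): P0=(23.770,36.351), P1=(32.920,51.948), P2=(92.404,16.057), P3=(96.276,26.359); sampled at t=k/3. Machine vertices: (23.770,189.383) → (45.774,187.331) → (77.791,197.897) → (96.276,199.375). Open path.

**Shape 4** — `<path>` cubic bezier, stroke `#000000` → engrave (S271, F3788). Control points (SVG): P0=(59.019,131.831), P1=(84.819,112.549), P2=(-5.986,15.897), P3=(13.959,21.069); sampled at t=k/3. Machine vertices: (59.019,93.903) → (54.371,132.338) → (22.510,182.532) → (13.959,204.665). Open path.

**Shape 5** — `<polygon>` closed polygon, stroke `#000000` → engrave (S271, F3788). Machine vertices: (35.065,151.104) → (59.205,12.215) → (81.764,72.850) → (35.065,151.104). Closed: final G1 returns to the first vertex.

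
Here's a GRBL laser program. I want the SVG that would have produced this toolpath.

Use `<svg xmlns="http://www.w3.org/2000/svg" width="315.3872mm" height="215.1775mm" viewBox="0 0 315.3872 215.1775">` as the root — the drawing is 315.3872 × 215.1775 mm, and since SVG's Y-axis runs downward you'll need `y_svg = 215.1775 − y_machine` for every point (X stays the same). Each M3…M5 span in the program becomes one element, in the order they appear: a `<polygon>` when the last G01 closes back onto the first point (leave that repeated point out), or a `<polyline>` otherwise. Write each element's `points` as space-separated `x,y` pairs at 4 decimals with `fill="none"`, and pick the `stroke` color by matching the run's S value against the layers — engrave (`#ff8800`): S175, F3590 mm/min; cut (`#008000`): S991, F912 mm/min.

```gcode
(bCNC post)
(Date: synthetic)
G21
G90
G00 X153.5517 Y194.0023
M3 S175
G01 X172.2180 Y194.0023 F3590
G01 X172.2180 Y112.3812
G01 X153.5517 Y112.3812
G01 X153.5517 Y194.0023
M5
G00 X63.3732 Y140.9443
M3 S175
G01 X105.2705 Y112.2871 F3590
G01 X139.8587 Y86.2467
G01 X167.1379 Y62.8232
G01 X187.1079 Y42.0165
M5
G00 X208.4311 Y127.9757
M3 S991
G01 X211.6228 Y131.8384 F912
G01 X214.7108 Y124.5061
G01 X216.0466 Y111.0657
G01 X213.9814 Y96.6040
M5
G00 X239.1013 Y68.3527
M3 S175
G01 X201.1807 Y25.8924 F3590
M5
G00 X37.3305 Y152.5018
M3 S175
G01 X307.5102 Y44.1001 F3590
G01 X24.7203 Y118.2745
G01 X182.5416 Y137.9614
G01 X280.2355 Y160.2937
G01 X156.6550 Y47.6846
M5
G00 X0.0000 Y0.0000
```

y_svg = 215.1775 − y_m.

[1] S175→`#ff8800` (engrave); closed run; points: 153.5517,21.1752 172.2180,21.1752 172.2180,102.7963 153.5517,102.7963

[2] S175→`#ff8800` (engrave); open run; points: 63.3732,74.2332 105.2705,102.8904 139.8587,128.9308 167.1379,152.3543 187.1079,173.1610

[3] S991→`#008000` (cut); open run; points: 208.4311,87.2018 211.6228,83.3391 214.7108,90.6714 216.0466,104.1118 213.9814,118.5735

[4] S175→`#ff8800` (engrave); open run; points: 239.1013,146.8248 201.1807,189.2851

[5] S175→`#ff8800` (engrave); open run; points: 37.3305,62.6757 307.5102,171.0774 24.7203,96.9030 182.5416,77.2161 280.2355,54.8838 156.6550,167.4929

<svg xmlns="http://www.w3.org/2000/svg" width="315.3872mm" height="215.1775mm" viewBox="0 0 315.3872 215.1775">
  <polygon points="153.5517,21.1752 172.2180,21.1752 172.2180,102.7963 153.5517,102.7963" fill="none" stroke="#ff8800"/>
  <polyline points="63.3732,74.2332 105.2705,102.8904 139.8587,128.9308 167.1379,152.3543 187.1079,173.1610" fill="none" stroke="#ff8800"/>
  <polyline points="208.4311,87.2018 211.6228,83.3391 214.7108,90.6714 216.0466,104.1118 213.9814,118.5735" fill="none" stroke="#008000"/>
  <polyline points="239.1013,146.8248 201.1807,189.2851" fill="none" stroke="#ff8800"/>
  <polyline points="37.3305,62.6757 307.5102,171.0774 24.7203,96.9030 182.5416,77.2161 280.2355,54.8838 156.6550,167.4929" fill="none" stroke="#ff8800"/>
</svg>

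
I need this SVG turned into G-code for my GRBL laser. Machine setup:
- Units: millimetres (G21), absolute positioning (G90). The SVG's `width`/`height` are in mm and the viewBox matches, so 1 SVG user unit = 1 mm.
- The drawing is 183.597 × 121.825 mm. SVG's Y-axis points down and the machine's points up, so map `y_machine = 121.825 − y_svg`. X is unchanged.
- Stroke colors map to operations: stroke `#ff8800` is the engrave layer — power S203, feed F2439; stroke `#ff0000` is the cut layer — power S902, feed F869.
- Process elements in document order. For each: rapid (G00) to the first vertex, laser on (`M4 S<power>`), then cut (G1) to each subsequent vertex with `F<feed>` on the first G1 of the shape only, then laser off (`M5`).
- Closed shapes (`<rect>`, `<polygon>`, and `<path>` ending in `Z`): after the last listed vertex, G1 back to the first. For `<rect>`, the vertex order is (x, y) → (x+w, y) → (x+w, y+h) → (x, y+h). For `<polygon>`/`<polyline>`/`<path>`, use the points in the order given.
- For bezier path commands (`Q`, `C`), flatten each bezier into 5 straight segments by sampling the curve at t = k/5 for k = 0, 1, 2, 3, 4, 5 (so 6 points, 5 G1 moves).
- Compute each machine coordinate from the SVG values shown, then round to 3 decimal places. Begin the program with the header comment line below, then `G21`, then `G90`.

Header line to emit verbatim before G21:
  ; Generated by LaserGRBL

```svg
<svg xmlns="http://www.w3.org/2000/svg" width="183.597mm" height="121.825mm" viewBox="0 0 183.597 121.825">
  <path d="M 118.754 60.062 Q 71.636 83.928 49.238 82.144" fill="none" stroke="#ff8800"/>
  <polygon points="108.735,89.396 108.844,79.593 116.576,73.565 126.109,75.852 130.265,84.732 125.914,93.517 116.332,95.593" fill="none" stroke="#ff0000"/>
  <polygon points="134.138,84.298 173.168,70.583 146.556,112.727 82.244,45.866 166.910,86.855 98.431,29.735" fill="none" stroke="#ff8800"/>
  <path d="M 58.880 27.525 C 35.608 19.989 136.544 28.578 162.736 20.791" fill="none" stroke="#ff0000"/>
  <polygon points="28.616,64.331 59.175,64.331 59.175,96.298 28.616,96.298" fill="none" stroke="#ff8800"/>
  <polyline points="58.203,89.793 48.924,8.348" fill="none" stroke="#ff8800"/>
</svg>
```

viewBox `0 0 183.597 121.825` with mm width/height → 1 unit = 1 mm. Flip: y_m = 121.825 − y_svg.

**Shape 1** — `<path>` quadratic bezier, stroke `#ff8800` → engrave (S203, F2439). Control points (SVG): P0=(118.754,60.062), P1=(71.636,83.928), P2=(49.238,82.144); sampled at t=k/5. Machine vertices: (118.754,61.763) → (100.896,53.243) → (85.015,46.774) → (71.112,42.358) → (59.186,39.993) → (49.238,39.681). Open path.

**Shape 2** — `<polygon>` regular polygon, stroke `#ff0000` → cut (S902, F869). Machine vertices: (108.735,32.429) → (108.844,42.232) → (116.576,48.260) → (126.109,45.973) → (130.265,37.093) → (125.914,28.308) → (116.332,26.232) → (108.735,32.429). Closed: final G1 returns to the first vertex.

**Shape 3** — `<polygon>` closed polygon, stroke `#ff8800` → engrave (S203, F2439). Machine vertices: (134.138,37.527) → (173.168,51.242) → (146.556,9.098) → (82.244,75.959) → (166.910,34.970) → (98.431,92.090) → (134.138,37.527). Closed: final G1 returns to the first vertex.

**Shape 4** — `<path>` cubic bezier, stroke `#ff0000` → cut (S902, F869). Control points (SVG): P0=(58.880,27.525), P1=(35.608,19.989), P2=(136.544,28.578), P3=(162.736,20.791); sampled at t=k/5. Machine vertices: (58.880,94.300) → (58.230,97.147) → (77.841,97.683) → (108.161,97.470) → (139.643,98.067) → (162.736,101.034). Open path.

**Shape 5** — `<polygon>` rectangle, stroke `#ff8800` → engrave (S203, F2439). Machine vertices: (28.616,57.494) → (59.175,57.494) → (59.175,25.527) → (28.616,25.527) → (28.616,57.494). Closed: final G1 returns to the first vertex.

**Shape 6** — `<polyline>` line segment, stroke `#ff8800` → engrave (S203, F2439). Machine vertices: (58.203,32.032) → (48.924,113.477). Open path.

; Generated by LaserGRBL
G21
G90
G00 X118.754 Y61.763
M4 S203
G1 X100.896 Y53.243 F2439
G1 X85.015 Y46.774
G1 X71.112 Y42.358
G1 X59.186 Y39.993
G1 X49.238 Y39.681
M5
G00 X108.735 Y32.429
M4 S902
G1 X108.844 Y42.232 F869
G1 X116.576 Y48.260
G1 X126.109 Y45.973
G1 X130.265 Y37.093
G1 X125.914 Y28.308
G1 X116.332 Y26.232
G1 X108.735 Y32.429
M5
G00 X134.138 Y37.527
M4 S203
G1 X173.168 Y51.242 F2439
G1 X146.556 Y9.098
G1 X82.244 Y75.959
G1 X166.910 Y34.970
G1 X98.431 Y92.090
G1 X134.138 Y37.527
M5
G00 X58.880 Y94.300
M4 S902
G1 X58.230 Y97.147 F869
G1 X77.841 Y97.683
G1 X108.161 Y97.470
G1 X139.643 Y98.067
G1 X162.736 Y101.034
M5
G00 X28.616 Y57.494
M4 S203
G1 X59.175 Y57.494 F2439
G1 X59.175 Y25.527
G1 X28.616 Y25.527
G1 X28.616 Y57.494
M5
G00 X58.203 Y32.032
M4 S203
G1 X48.924 Y113.477 F2439
M5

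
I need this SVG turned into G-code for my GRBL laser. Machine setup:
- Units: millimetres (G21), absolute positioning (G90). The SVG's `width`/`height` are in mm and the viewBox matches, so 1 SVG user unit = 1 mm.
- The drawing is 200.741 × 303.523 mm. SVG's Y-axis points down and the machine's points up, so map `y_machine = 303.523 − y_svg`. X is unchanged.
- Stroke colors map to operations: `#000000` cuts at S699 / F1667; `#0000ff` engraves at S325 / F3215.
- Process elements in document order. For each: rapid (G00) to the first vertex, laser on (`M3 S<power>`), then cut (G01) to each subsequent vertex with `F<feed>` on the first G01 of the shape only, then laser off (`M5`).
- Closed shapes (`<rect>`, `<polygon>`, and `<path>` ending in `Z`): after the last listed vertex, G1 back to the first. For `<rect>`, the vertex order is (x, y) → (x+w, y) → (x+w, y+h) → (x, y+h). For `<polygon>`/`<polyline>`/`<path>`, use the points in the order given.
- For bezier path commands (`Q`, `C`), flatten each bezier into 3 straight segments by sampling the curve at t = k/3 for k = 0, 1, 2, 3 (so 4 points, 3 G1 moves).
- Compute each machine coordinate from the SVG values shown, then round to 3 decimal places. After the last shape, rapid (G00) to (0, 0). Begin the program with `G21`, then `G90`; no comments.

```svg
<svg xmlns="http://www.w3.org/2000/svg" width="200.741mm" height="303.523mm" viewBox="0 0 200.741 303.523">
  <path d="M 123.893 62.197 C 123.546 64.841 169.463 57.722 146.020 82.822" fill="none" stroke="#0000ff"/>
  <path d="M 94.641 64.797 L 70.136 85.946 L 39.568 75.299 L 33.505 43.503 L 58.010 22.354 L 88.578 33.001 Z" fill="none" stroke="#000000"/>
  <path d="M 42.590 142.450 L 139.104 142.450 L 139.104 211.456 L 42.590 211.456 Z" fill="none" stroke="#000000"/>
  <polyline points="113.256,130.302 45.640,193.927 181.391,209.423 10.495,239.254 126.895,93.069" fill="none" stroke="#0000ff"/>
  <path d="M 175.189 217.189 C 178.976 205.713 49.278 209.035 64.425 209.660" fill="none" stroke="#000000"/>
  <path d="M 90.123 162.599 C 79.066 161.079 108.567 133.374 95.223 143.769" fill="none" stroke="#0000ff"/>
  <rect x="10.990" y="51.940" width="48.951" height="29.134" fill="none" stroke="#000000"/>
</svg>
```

G21
G90
G00 X123.893 Y241.326
M3 S325
G01 X134.685 Y240.381 F3215
G01 X150.625 Y236.616
G01 X146.020 Y220.701
M5
G00 X94.641 Y238.726
M3 S699
G01 X70.136 Y217.577 F1667
G01 X39.568 Y228.224
G01 X33.505 Y260.020
G01 X58.010 Y281.169
G01 X88.578 Y270.522
G01 X94.641 Y238.726
M5
G00 X42.590 Y161.073
M3 S699
G01 X139.104 Y161.073 F1667
G01 X139.104 Y92.067
G01 X42.590 Y92.067
G01 X42.590 Y161.073
M5
G00 X113.256 Y173.221
M3 S325
G01 X45.640 Y109.596 F3215
G01 X181.391 Y94.100
G01 X10.495 Y64.269
G01 X126.895 Y210.454
M5
G00 X175.189 Y86.334
M3 S699
G01 X144.790 Y93.525 F1667
G01 X87.251 Y94.739
G01 X64.425 Y93.863
M5
G00 X90.123 Y140.924
M3 S325
G01 X89.496 Y148.791 F3215
G01 X97.374 Y159.830
G01 X95.223 Y159.754
M5
G00 X10.990 Y251.583
M3 S699
G01 X59.941 Y251.583 F1667
G01 X59.941 Y222.449
G01 X10.990 Y222.449
G01 X10.990 Y251.583
M5
G00 X0.000 Y0.000

viewBox `0 0 200.741 303.523` with mm width/height → 1 unit = 1 mm. Flip: y_m = 303.523 − y_svg.

**Shape 1** — `<path>` cubic bezier, stroke `#0000ff` → engrave (S325, F3215). Control points (SVG): P0=(123.893,62.197), P1=(123.546,64.841), P2=(169.463,57.722), P3=(146.020,82.822); sampled at t=k/3. Machine vertices: (123.893,241.326) → (134.685,240.381) → (150.625,236.616) → (146.020,220.701). Open path.

**Shape 2** — `<path>` regular polygon, stroke `#000000` → cut (S699, F1667). Machine vertices: (94.641,238.726) → (70.136,217.577) → (39.568,228.224) → (33.505,260.020) → (58.010,281.169) → (88.578,270.522) → (94.641,238.726). Closed: final G1 returns to the first vertex.

**Shape 3** — `<path>` rectangle, stroke `#000000` → cut (S699, F1667). Machine vertices: (42.590,161.073) → (139.104,161.073) → (139.104,92.067) → (42.590,92.067) → (42.590,161.073). Closed: final G1 returns to the first vertex.

**Shape 4** — `<polyline>` open polyline, stroke `#0000ff` → engrave (S325, F3215). Machine vertices: (113.256,173.221) → (45.640,109.596) → (181.391,94.100) → (10.495,64.269) → (126.895,210.454). Open path.

**Shape 5** — `<path>` cubic bezier, stroke `#000000` → cut (S699, F1667). Control points (SVG): P0=(175.189,217.189), P1=(178.976,205.713), P2=(49.278,209.035), P3=(64.425,209.660); sampled at t=k/3. Machine vertices: (175.189,86.334) → (144.790,93.525) → (87.251,94.739) → (64.425,93.863). Open path.

**Shape 6** — `<path>` cubic bezier, stroke `#0000ff` → engrave (S325, F3215). Control points (SVG): P0=(90.123,162.599), P1=(79.066,161.079), P2=(108.567,133.374), P3=(95.223,143.769); sampled at t=k/3. Machine vertices: (90.123,140.924) → (89.496,148.791) → (97.374,159.830) → (95.223,159.754). Open path.

**Shape 7** — `<rect>` rectangle, stroke `#000000` → cut (S699, F1667). Machine vertices: (10.990,251.583) → (59.941,251.583) → (59.941,222.449) → (10.990,222.449) → (10.990,251.583). Closed: final G1 returns to the first vertex.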